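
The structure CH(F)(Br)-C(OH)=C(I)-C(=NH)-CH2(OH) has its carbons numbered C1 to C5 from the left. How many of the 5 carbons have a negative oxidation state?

1

Each bond to a more electronegative atom (O, N, halogen) counts +1, each bond to a less electronegative atom (H, metal, B, Si) counts −1, and each C–C bond counts 0. Tallying each carbon:
C1: 1C, 1H, 1F, 1Br → 0 − 1 + 1 + 1 = +1
C2: 3C, 1O → 0 + 1 = +1
C3: 3C, 1I → 0 + 1 = +1
C4: 2C, 2N → 0 + 2 = +2
C5: 1C, 2H, 1O → 0 − 2 + 1 = -1
1 carbon (C5) meets the condition.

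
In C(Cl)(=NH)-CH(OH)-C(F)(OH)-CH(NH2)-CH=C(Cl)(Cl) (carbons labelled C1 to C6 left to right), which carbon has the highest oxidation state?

Each bond to a more electronegative atom (O, N, halogen) counts +1, each bond to a less electronegative atom (H, metal, B, Si) counts −1, and each C–C bond counts 0. Tallying each carbon:
C1: 1C, 2N, 1Cl → 0 + 2 + 1 = +3
C2: 2C, 1H, 1O → 0 − 1 + 1 = 0
C3: 2C, 1O, 1F → 0 + 1 + 1 = +2
C4: 2C, 1H, 1N → 0 − 1 + 1 = 0
C5: 3C, 1H → 0 − 1 = -1
C6: 2C, 2Cl → 0 + 2 = +2
The most oxidised carbon is C1 at +3.

C1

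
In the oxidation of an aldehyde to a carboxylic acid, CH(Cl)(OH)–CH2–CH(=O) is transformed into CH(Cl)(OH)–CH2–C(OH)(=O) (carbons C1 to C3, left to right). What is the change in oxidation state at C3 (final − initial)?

Before: C3 has 1 bond to C, 1 bond to H, 2 bonds to O → oxidation state +1.
After: C3 has 1 bond to C, 3 bonds to O → oxidation state +3.
Δ = +3 − (+1) = +2, so this is an oxidation at C3.

+2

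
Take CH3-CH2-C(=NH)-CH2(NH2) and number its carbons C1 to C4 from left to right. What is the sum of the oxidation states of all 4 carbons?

Tallying each carbon's bonds:
C1: 1C, 3H → 0 − 3 = -3
C2: 2C, 2H → 0 − 2 = -2
C3: 2C, 2N → 0 + 2 = +2
C4: 1C, 2H, 1N → 0 − 2 + 1 = -1
Sum = -3 − 2 + 2 − 1 = -4.

-4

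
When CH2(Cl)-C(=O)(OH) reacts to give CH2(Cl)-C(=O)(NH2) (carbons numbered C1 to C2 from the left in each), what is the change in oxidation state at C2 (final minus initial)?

0

Before: C2 has 1 bond to C, 3 bonds to O → oxidation state +3.
After: C2 has 1 bond to C, 2 bonds to O, 1 bond to N → oxidation state +3.
Δ = +3 − (+3) = 0, so no net redox change at C2.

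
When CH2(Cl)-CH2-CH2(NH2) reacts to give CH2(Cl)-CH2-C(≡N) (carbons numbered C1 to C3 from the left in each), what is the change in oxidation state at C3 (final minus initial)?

Before: C3 has 1 bond to C, 2 bonds to H, 1 bond to N → oxidation state -1.
After: C3 has 1 bond to C, 3 bonds to N → oxidation state +3.
Δ = +3 − (-1) = +4, so this is an oxidation at C3.

+4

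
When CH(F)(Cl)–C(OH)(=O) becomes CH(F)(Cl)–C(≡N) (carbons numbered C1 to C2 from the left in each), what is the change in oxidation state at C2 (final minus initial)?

0

Before: C2 has 1 bond to C, 3 bonds to O → oxidation state +3.
After: C2 has 1 bond to C, 3 bonds to N → oxidation state +3.
Δ = +3 − (+3) = 0, so no net redox change at C2.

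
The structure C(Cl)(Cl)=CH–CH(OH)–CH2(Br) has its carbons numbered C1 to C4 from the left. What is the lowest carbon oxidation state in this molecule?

Tallying each carbon's bonds:
C1: 2C, 2Cl → 0 + 2 = +2
C2: 3C, 1H → 0 − 1 = -1
C3: 2C, 1H, 1O → 0 − 1 + 1 = 0
C4: 1C, 2H, 1Br → 0 − 2 + 1 = -1
The lowest value is -1.

-1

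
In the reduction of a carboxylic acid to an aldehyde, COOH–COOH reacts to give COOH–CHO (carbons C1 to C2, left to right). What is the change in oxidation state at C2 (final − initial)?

-2

Before: C2 has 1 bond to C, 3 bonds to O → oxidation state +3.
After: C2 has 1 bond to C, 1 bond to H, 2 bonds to O → oxidation state +1.
Δ = +1 − (+3) = -2, so this is a reduction at C2.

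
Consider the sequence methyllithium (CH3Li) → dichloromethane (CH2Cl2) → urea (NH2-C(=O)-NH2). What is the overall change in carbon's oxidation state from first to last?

+8

Carbon oxidation states along the series — methyllithium: -4, dichloromethane: 0, urea: +4.
Net change = +4 − (-4) = +8.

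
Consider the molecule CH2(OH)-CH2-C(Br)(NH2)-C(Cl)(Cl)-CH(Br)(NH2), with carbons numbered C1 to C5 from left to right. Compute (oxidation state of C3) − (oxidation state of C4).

C3: 2C, 1N, 1Br → 0 + 1 + 1 = +2
C4: 2C, 2Cl → 0 + 2 = +2
Difference: +2 − (+2) = 0.

0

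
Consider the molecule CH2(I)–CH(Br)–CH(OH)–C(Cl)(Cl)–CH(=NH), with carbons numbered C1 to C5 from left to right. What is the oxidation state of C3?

C3 has one bond to C (0), one bond to C (0), one bond to H (-1), one bond to O (+1).
Oxidation state = 0 + 0 − 1 + 1 = 0.

0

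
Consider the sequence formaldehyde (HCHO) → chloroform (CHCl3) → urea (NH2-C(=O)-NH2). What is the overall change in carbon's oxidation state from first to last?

Carbon oxidation states along the series — formaldehyde: 0, chloroform: +2, urea: +4.
Net change = +4 − (0) = +4.

+4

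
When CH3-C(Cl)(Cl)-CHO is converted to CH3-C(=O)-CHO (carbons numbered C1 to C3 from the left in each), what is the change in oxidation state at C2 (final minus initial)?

Before: C2 has 2 bonds to C, 2 bonds to Cl → oxidation state +2.
After: C2 has 2 bonds to C, 2 bonds to O → oxidation state +2.
Δ = +2 − (+2) = 0, so no net redox change at C2.

0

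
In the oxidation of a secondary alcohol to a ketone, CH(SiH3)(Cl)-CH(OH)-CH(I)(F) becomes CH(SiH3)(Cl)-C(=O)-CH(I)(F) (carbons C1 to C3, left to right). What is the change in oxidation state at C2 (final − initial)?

Before: C2 has 2 bonds to C, 1 bond to H, 1 bond to O → oxidation state 0.
After: C2 has 2 bonds to C, 2 bonds to O → oxidation state +2.
Δ = +2 − (0) = +2, so this is an oxidation at C2.

+2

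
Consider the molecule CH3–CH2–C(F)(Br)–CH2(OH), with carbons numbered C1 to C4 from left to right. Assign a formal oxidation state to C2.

-2

Count +1 for every bond to an atom more electronegative than carbon and −1 for every bond to one less electronegative; C–C bonds are 0.
C2 has one bond to C (0), one bond to C (0), one bond to H (-1), one bond to H (-1).
Oxidation state = 0 + 0 − 1 − 1 = -2.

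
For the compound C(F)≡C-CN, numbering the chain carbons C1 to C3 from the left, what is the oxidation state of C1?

C1 has a triple bond to C (3×0 = 0), one bond to F (+1).
Oxidation state = 0 + 1 = +1.

+1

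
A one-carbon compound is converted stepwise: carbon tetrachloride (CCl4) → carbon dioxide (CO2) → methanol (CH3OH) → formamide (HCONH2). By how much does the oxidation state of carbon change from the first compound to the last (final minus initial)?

-2

Carbon oxidation states along the series — carbon tetrachloride: +4, carbon dioxide: +4, methanol: -2, formamide: +2.
Net change = +2 − (+4) = -2.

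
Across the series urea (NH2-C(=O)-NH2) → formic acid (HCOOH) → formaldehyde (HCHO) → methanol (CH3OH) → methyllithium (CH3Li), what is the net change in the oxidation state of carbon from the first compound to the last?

Carbon oxidation states along the series — urea: +4, formic acid: +2, formaldehyde: 0, methanol: -2, methyllithium: -4.
Net change = -4 − (+4) = -8.

-8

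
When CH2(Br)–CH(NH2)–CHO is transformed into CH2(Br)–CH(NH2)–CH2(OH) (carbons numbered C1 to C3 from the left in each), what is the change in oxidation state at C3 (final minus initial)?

Before: C3 has 1 bond to C, 1 bond to H, 2 bonds to O → oxidation state +1.
After: C3 has 1 bond to C, 2 bonds to H, 1 bond to O → oxidation state -1.
Δ = -1 − (+1) = -2, so this is a reduction at C3.

-2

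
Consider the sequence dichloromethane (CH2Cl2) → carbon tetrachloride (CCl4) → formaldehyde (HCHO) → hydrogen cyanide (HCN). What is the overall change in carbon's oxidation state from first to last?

Carbon oxidation states along the series — dichloromethane: 0, carbon tetrachloride: +4, formaldehyde: 0, hydrogen cyanide: +2.
Net change = +2 − (0) = +2.

+2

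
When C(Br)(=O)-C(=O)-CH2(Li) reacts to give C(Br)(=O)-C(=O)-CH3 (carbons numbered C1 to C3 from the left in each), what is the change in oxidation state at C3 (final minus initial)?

Before: C3 has 1 bond to C, 2 bonds to H, 1 bond to Li → oxidation state -3.
After: C3 has 1 bond to C, 3 bonds to H → oxidation state -3.
Δ = -3 − (-3) = 0, so no net redox change at C3.

0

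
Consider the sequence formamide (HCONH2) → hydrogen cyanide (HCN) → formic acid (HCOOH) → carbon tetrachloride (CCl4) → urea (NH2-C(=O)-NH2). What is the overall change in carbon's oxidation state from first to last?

Carbon oxidation states along the series — formamide: +2, hydrogen cyanide: +2, formic acid: +2, carbon tetrachloride: +4, urea: +4.
Net change = +4 − (+2) = +2.

+2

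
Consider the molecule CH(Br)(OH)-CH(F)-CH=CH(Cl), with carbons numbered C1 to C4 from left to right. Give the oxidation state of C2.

0

Each bond to a more electronegative atom (O, N, halogen) counts +1, each bond to a less electronegative atom (H, metal, B, Si) counts −1, and each C–C bond counts 0.
C2 has one bond to C (0), one bond to C (0), one bond to H (-1), one bond to F (+1).
Oxidation state = 0 + 0 − 1 + 1 = 0.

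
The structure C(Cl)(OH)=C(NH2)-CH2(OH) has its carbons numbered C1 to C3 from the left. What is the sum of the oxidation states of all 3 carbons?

+2

Each bond to a more electronegative atom (O, N, halogen) counts +1, each bond to a less electronegative atom (H, metal, B, Si) counts −1, and each C–C bond counts 0. Tallying each carbon:
C1: 2C, 1O, 1Cl → 0 + 1 + 1 = +2
C2: 3C, 1N → 0 + 1 = +1
C3: 1C, 2H, 1O → 0 − 2 + 1 = -1
Sum = +2 + 1 − 1 = +2.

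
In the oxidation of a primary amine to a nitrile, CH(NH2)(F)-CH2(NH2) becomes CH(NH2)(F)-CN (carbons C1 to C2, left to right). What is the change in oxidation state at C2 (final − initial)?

+4

Before: C2 has 1 bond to C, 2 bonds to H, 1 bond to N → oxidation state -1.
After: C2 has 1 bond to C, 3 bonds to N → oxidation state +3.
Δ = +3 − (-1) = +4, so this is an oxidation at C2.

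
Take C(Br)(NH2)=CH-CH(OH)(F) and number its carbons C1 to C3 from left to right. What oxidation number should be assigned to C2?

Each bond to a more electronegative atom (O, N, halogen) counts +1, each bond to a less electronegative atom (H, metal, B, Si) counts −1, and each C–C bond counts 0.
C2 has a double bond to C (2×0 = 0), one bond to C (0), one bond to H (-1).
Oxidation state = 0 + 0 − 1 = -1.

-1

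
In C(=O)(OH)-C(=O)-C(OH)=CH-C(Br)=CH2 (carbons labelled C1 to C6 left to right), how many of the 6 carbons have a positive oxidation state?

Tallying each carbon's bonds:
C1: 1C, 3O → 0 + 3 = +3
C2: 2C, 2O → 0 + 2 = +2
C3: 3C, 1O → 0 + 1 = +1
C4: 3C, 1H → 0 − 1 = -1
C5: 3C, 1Br → 0 + 1 = +1
C6: 2C, 2H → 0 − 2 = -2
4 carbons (C1, C2, C3, C5) meet the condition.

4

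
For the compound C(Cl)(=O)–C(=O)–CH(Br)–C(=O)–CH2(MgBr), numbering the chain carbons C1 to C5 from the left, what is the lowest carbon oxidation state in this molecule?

Assign +1 per bond to O/N/halogen, −1 per bond to H or an electropositive element, and 0 per bond to carbon. Tallying each carbon:
C1: 1C, 2O, 1Cl → 0 + 2 + 1 = +3
C2: 2C, 2O → 0 + 2 = +2
C3: 2C, 1H, 1Br → 0 − 1 + 1 = 0
C4: 2C, 2O → 0 + 2 = +2
C5: 1C, 2H, 1Mg → 0 − 2 − 1 = -3
The lowest value is -3.

-3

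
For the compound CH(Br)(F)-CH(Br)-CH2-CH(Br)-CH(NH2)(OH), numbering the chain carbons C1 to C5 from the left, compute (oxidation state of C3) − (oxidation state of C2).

-2

C3: 2C, 2H → 0 − 2 = -2
C2: 2C, 1H, 1Br → 0 − 1 + 1 = 0
Difference: -2 − (0) = -2.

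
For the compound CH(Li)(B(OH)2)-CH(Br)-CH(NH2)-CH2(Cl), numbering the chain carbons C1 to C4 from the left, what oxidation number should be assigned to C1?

-3

C1 has one bond to C (0), one bond to Li (-1), one bond to H (-1), one bond to B (-1).
Oxidation state = 0 − 1 − 1 − 1 = -3.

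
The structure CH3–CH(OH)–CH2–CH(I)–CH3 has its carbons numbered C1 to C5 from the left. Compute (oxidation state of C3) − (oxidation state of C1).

C3: 2C, 2H → 0 − 2 = -2
C1: 1C, 3H → 0 − 3 = -3
Difference: -2 − (-3) = +1.

+1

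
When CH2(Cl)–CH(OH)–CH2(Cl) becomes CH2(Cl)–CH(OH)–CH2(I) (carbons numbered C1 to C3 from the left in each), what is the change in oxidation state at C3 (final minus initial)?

Before: C3 has 1 bond to C, 2 bonds to H, 1 bond to Cl → oxidation state -1.
After: C3 has 1 bond to C, 2 bonds to H, 1 bond to I → oxidation state -1.
Δ = -1 − (-1) = 0, so no net redox change at C3.

0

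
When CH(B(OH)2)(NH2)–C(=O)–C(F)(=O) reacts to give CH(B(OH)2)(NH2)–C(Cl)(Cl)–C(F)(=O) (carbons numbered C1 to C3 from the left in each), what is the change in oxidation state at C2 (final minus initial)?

Before: C2 has 2 bonds to C, 2 bonds to O → oxidation state +2.
After: C2 has 2 bonds to C, 2 bonds to Cl → oxidation state +2.
Δ = +2 − (+2) = 0, so no net redox change at C2.

0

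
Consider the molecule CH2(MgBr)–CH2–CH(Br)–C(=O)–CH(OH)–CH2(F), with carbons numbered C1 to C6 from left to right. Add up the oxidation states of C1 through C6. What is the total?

Count +1 for every bond to an atom more electronegative than carbon and −1 for every bond to one less electronegative; C–C bonds are 0. Tallying each carbon:
C1: 1C, 2H, 1Mg → 0 − 2 − 1 = -3
C2: 2C, 2H → 0 − 2 = -2
C3: 2C, 1H, 1Br → 0 − 1 + 1 = 0
C4: 2C, 2O → 0 + 2 = +2
C5: 2C, 1H, 1O → 0 − 1 + 1 = 0
C6: 1C, 2H, 1F → 0 − 2 + 1 = -1
Sum = -3 − 2 + 0 + 2 + 0 − 1 = -4.

-4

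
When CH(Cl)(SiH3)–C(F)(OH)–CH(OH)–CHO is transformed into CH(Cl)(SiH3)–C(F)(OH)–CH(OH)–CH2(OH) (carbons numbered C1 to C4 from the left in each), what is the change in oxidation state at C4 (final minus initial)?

-2

Before: C4 has 1 bond to C, 1 bond to H, 2 bonds to O → oxidation state +1.
After: C4 has 1 bond to C, 2 bonds to H, 1 bond to O → oxidation state -1.
Δ = -1 − (+1) = -2, so this is a reduction at C4.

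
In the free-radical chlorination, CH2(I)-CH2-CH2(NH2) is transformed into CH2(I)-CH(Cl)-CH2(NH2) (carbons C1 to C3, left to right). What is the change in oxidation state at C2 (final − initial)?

Before: C2 has 2 bonds to C, 2 bonds to H → oxidation state -2.
After: C2 has 2 bonds to C, 1 bond to H, 1 bond to Cl → oxidation state 0.
Δ = 0 − (-2) = +2, so this is an oxidation at C2.

+2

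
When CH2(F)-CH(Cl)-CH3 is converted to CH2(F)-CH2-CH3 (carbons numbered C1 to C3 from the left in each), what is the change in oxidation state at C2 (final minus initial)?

Before: C2 has 2 bonds to C, 1 bond to H, 1 bond to Cl → oxidation state 0.
After: C2 has 2 bonds to C, 2 bonds to H → oxidation state -2.
Δ = -2 − (0) = -2, so this is a reduction at C2.

-2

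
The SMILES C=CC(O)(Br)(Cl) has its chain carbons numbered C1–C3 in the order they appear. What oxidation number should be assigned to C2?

-1

Count +1 for every bond to an atom more electronegative than carbon and −1 for every bond to one less electronegative; C–C bonds are 0.
C2 has a double bond to C (2×0 = 0), one bond to C (0), one bond to H (-1).
Oxidation state = 0 + 0 − 1 = -1.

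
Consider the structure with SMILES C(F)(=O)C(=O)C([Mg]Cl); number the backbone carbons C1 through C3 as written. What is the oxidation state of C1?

+3

C1 has one bond to C (0), one bond to F (+1), a double bond to O (2×+1 = +2).
Oxidation state = 0 + 1 + 2 = +3.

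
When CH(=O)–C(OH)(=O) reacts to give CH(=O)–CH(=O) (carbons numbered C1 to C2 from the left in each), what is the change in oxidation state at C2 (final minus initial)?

-2

Before: C2 has 1 bond to C, 3 bonds to O → oxidation state +3.
After: C2 has 1 bond to C, 1 bond to H, 2 bonds to O → oxidation state +1.
Δ = +1 − (+3) = -2, so this is a reduction at C2.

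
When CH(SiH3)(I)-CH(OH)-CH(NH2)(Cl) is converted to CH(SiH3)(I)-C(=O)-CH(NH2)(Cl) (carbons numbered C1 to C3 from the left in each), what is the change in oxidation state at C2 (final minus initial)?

+2

Before: C2 has 2 bonds to C, 1 bond to H, 1 bond to O → oxidation state 0.
After: C2 has 2 bonds to C, 2 bonds to O → oxidation state +2.
Δ = +2 − (0) = +2, so this is an oxidation at C2.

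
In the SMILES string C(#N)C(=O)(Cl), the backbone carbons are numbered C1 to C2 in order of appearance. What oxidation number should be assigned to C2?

+3

Each bond to a more electronegative atom (O, N, halogen) counts +1, each bond to a less electronegative atom (H, metal, B, Si) counts −1, and each C–C bond counts 0.
C2 has one bond to C (0), a double bond to O (2×+1 = +2), one bond to Cl (+1).
Oxidation state = 0 + 2 + 1 = +3.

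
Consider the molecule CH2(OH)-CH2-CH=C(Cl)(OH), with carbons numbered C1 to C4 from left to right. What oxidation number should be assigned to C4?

C4 has a double bond to C (2×0 = 0), one bond to Cl (+1), one bond to O (+1).
Oxidation state = 0 + 1 + 1 = +2.

+2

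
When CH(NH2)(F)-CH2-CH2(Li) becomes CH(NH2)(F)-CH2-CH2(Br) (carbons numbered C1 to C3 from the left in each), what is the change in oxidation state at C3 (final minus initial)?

Before: C3 has 1 bond to C, 2 bonds to H, 1 bond to Li → oxidation state -3.
After: C3 has 1 bond to C, 2 bonds to H, 1 bond to Br → oxidation state -1.
Δ = -1 − (-3) = +2, so this is an oxidation at C3.

+2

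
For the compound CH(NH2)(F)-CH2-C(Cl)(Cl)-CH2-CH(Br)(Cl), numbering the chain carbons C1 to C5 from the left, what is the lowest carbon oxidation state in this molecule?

-2

Count +1 for every bond to an atom more electronegative than carbon and −1 for every bond to one less electronegative; C–C bonds are 0. Tallying each carbon:
C1: 1C, 1H, 1N, 1F → 0 − 1 + 1 + 1 = +1
C2: 2C, 2H → 0 − 2 = -2
C3: 2C, 2Cl → 0 + 2 = +2
C4: 2C, 2H → 0 − 2 = -2
C5: 1C, 1H, 1Cl, 1Br → 0 − 1 + 1 + 1 = +1
The lowest value is -2.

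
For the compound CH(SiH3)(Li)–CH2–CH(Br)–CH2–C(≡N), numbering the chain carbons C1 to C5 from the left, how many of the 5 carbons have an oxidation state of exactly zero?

1

Each bond to a more electronegative atom (O, N, halogen) counts +1, each bond to a less electronegative atom (H, metal, B, Si) counts −1, and each C–C bond counts 0. Tallying each carbon:
C1: 1C, 1H, 1Li, 1Si → 0 − 1 − 1 − 1 = -3
C2: 2C, 2H → 0 − 2 = -2
C3: 2C, 1H, 1Br → 0 − 1 + 1 = 0
C4: 2C, 2H → 0 − 2 = -2
C5: 1C, 3N → 0 + 3 = +3
1 carbon (C3) meets the condition.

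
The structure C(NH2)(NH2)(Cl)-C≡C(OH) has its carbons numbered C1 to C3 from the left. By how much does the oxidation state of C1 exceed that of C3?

+2

C1: 1C, 2N, 1Cl → 0 + 2 + 1 = +3
C3: 3C, 1O → 0 + 1 = +1
Difference: +3 − (+1) = +2.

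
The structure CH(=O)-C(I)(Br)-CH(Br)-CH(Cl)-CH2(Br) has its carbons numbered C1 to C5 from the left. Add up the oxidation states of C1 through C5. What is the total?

Bonds to more-electronegative neighbours contribute +1 each, bonds to H or metals contribute −1 each, and C–C bonds contribute 0. Tallying each carbon:
C1: 1C, 1H, 2O → 0 − 1 + 2 = +1
C2: 2C, 1Br, 1I → 0 + 1 + 1 = +2
C3: 2C, 1H, 1Br → 0 − 1 + 1 = 0
C4: 2C, 1H, 1Cl → 0 − 1 + 1 = 0
C5: 1C, 2H, 1Br → 0 − 2 + 1 = -1
Sum = +1 + 2 + 0 + 0 − 1 = +2.

+2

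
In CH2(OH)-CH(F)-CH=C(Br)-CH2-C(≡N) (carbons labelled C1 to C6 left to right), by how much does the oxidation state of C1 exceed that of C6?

-4

C1: 1C, 2H, 1O → 0 − 2 + 1 = -1
C6: 1C, 3N → 0 + 3 = +3
Difference: -1 − (+3) = -4.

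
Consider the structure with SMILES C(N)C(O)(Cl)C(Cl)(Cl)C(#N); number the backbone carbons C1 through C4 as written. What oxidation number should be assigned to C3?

+2

C3 has one bond to C (0), one bond to C (0), one bond to Cl (+1), one bond to Cl (+1).
Oxidation state = 0 + 0 + 1 + 1 = +2.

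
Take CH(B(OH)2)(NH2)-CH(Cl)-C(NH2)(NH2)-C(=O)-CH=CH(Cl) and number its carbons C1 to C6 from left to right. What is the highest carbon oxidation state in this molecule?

Each bond to a more electronegative atom (O, N, halogen) counts +1, each bond to a less electronegative atom (H, metal, B, Si) counts −1, and each C–C bond counts 0. Tallying each carbon:
C1: 1C, 1H, 1N, 1B → 0 − 1 + 1 − 1 = -1
C2: 2C, 1H, 1Cl → 0 − 1 + 1 = 0
C3: 2C, 2N → 0 + 2 = +2
C4: 2C, 2O → 0 + 2 = +2
C5: 3C, 1H → 0 − 1 = -1
C6: 2C, 1H, 1Cl → 0 − 1 + 1 = 0
The highest value is +2.

+2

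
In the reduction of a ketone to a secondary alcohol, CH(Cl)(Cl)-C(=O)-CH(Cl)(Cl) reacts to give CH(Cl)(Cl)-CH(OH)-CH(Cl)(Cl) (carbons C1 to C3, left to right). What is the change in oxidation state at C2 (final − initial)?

-2

Before: C2 has 2 bonds to C, 2 bonds to O → oxidation state +2.
After: C2 has 2 bonds to C, 1 bond to H, 1 bond to O → oxidation state 0.
Δ = 0 − (+2) = -2, so this is a reduction at C2.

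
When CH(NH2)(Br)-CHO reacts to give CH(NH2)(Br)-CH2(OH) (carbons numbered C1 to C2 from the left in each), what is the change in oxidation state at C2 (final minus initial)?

Before: C2 has 1 bond to C, 1 bond to H, 2 bonds to O → oxidation state +1.
After: C2 has 1 bond to C, 2 bonds to H, 1 bond to O → oxidation state -1.
Δ = -1 − (+1) = -2, so this is a reduction at C2.

-2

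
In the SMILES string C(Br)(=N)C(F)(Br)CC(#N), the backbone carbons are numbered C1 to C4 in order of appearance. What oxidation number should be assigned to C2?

+2

Each bond to a more electronegative atom (O, N, halogen) counts +1, each bond to a less electronegative atom (H, metal, B, Si) counts −1, and each C–C bond counts 0.
C2 has one bond to C (0), one bond to C (0), one bond to F (+1), one bond to Br (+1).
Oxidation state = 0 + 0 + 1 + 1 = +2.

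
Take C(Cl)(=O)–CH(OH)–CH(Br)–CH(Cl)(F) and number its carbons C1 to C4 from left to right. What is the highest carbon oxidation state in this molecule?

Assign +1 per bond to O/N/halogen, −1 per bond to H or an electropositive element, and 0 per bond to carbon. Tallying each carbon:
C1: 1C, 2O, 1Cl → 0 + 2 + 1 = +3
C2: 2C, 1H, 1O → 0 − 1 + 1 = 0
C3: 2C, 1H, 1Br → 0 − 1 + 1 = 0
C4: 1C, 1H, 1F, 1Cl → 0 − 1 + 1 + 1 = +1
The highest value is +3.

+3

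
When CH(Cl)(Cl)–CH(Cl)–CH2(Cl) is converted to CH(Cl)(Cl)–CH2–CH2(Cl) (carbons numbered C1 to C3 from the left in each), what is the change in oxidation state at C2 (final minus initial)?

Before: C2 has 2 bonds to C, 1 bond to H, 1 bond to Cl → oxidation state 0.
After: C2 has 2 bonds to C, 2 bonds to H → oxidation state -2.
Δ = -2 − (0) = -2, so this is a reduction at C2.

-2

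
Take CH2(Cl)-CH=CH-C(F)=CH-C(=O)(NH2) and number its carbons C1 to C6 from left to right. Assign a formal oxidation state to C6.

+3

C6 has one bond to C (0), a double bond to O (2×+1 = +2), one bond to N (+1).
Oxidation state = 0 + 2 + 1 = +3.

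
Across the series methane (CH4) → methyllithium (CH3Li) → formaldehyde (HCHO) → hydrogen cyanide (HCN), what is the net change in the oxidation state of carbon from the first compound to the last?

Carbon oxidation states along the series — methane: -4, methyllithium: -4, formaldehyde: 0, hydrogen cyanide: +2.
Net change = +2 − (-4) = +6.

+6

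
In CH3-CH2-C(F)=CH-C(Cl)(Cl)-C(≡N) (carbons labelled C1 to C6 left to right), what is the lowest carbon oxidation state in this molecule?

Each bond to a more electronegative atom (O, N, halogen) counts +1, each bond to a less electronegative atom (H, metal, B, Si) counts −1, and each C–C bond counts 0. Tallying each carbon:
C1: 1C, 3H → 0 − 3 = -3
C2: 2C, 2H → 0 − 2 = -2
C3: 3C, 1F → 0 + 1 = +1
C4: 3C, 1H → 0 − 1 = -1
C5: 2C, 2Cl → 0 + 2 = +2
C6: 1C, 3N → 0 + 3 = +3
The lowest value is -3.

-3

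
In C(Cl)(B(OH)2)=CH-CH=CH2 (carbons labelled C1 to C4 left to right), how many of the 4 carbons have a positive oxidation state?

Each bond to a more electronegative atom (O, N, halogen) counts +1, each bond to a less electronegative atom (H, metal, B, Si) counts −1, and each C–C bond counts 0. Tallying each carbon:
C1: 2C, 1Cl, 1B → 0 + 1 − 1 = 0
C2: 3C, 1H → 0 − 1 = -1
C3: 3C, 1H → 0 − 1 = -1
C4: 2C, 2H → 0 − 2 = -2
0 carbons meet the condition.

0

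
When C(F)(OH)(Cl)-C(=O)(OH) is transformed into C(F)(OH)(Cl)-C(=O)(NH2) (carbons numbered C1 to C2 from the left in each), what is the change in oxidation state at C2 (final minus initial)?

0

Before: C2 has 1 bond to C, 3 bonds to O → oxidation state +3.
After: C2 has 1 bond to C, 2 bonds to O, 1 bond to N → oxidation state +3.
Δ = +3 − (+3) = 0, so no net redox change at C2.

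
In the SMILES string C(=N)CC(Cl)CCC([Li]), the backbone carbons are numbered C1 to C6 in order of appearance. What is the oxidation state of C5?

C5 has one bond to C (0), one bond to C (0), one bond to H (-1), one bond to H (-1).
Oxidation state = 0 + 0 − 1 − 1 = -2.

-2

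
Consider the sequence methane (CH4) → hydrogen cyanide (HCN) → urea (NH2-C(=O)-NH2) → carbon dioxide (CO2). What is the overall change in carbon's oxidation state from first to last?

+8

Carbon oxidation states along the series — methane: -4, hydrogen cyanide: +2, urea: +4, carbon dioxide: +4.
Net change = +4 − (-4) = +8.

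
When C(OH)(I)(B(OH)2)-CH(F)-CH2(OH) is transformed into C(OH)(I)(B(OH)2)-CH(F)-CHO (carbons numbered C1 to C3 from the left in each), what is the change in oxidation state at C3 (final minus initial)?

Before: C3 has 1 bond to C, 2 bonds to H, 1 bond to O → oxidation state -1.
After: C3 has 1 bond to C, 1 bond to H, 2 bonds to O → oxidation state +1.
Δ = +1 − (-1) = +2, so this is an oxidation at C3.

+2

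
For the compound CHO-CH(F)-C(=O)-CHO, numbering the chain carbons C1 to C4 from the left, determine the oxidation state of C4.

+1

C4 has one bond to C (0), one bond to H (-1), a double bond to O (2×+1 = +2).
Oxidation state = 0 − 1 + 2 = +1.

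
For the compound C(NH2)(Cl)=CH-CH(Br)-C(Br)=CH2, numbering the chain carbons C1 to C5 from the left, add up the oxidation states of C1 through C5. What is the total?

0

Tallying each carbon's bonds:
C1: 2C, 1N, 1Cl → 0 + 1 + 1 = +2
C2: 3C, 1H → 0 − 1 = -1
C3: 2C, 1H, 1Br → 0 − 1 + 1 = 0
C4: 3C, 1Br → 0 + 1 = +1
C5: 2C, 2H → 0 − 2 = -2
Sum = +2 − 1 + 0 + 1 − 2 = 0.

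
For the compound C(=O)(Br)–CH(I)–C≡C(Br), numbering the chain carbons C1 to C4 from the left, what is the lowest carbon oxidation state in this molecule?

Tallying each carbon's bonds:
C1: 1C, 2O, 1Br → 0 + 2 + 1 = +3
C2: 2C, 1H, 1I → 0 − 1 + 1 = 0
C3: 4C → 0 = 0
C4: 3C, 1Br → 0 + 1 = +1
The lowest value is 0.

0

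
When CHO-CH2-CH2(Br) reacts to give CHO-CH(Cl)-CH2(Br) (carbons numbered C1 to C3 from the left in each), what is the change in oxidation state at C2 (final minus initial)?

Before: C2 has 2 bonds to C, 2 bonds to H → oxidation state -2.
After: C2 has 2 bonds to C, 1 bond to H, 1 bond to Cl → oxidation state 0.
Δ = 0 − (-2) = +2, so this is an oxidation at C2.

+2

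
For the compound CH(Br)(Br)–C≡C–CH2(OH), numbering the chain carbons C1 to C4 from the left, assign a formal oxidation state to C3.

0

C3 has a triple bond to C (3×0 = 0), one bond to C (0).
Oxidation state = 0 + 0 = 0.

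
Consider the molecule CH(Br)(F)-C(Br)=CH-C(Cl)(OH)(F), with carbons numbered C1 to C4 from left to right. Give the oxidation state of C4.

Count +1 for every bond to an atom more electronegative than carbon and −1 for every bond to one less electronegative; C–C bonds are 0.
C4 has one bond to C (0), one bond to Cl (+1), one bond to O (+1), one bond to F (+1).
Oxidation state = 0 + 1 + 1 + 1 = +3.

+3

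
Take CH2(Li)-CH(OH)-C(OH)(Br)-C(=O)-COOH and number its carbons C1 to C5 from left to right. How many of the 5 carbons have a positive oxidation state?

3

Assign +1 per bond to O/N/halogen, −1 per bond to H or an electropositive element, and 0 per bond to carbon. Tallying each carbon:
C1: 1C, 2H, 1Li → 0 − 2 − 1 = -3
C2: 2C, 1H, 1O → 0 − 1 + 1 = 0
C3: 2C, 1O, 1Br → 0 + 1 + 1 = +2
C4: 2C, 2O → 0 + 2 = +2
C5: 1C, 3O → 0 + 3 = +3
3 carbons (C3, C4, C5) meet the condition.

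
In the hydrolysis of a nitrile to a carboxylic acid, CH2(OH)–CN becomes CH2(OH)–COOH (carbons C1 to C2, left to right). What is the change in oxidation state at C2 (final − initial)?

0

Before: C2 has 1 bond to C, 3 bonds to N → oxidation state +3.
After: C2 has 1 bond to C, 3 bonds to O → oxidation state +3.
Δ = +3 − (+3) = 0, so no net redox change at C2.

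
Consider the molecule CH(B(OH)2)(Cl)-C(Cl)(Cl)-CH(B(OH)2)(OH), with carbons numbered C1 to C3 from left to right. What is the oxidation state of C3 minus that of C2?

-3

C3: 1C, 1H, 1O, 1B → 0 − 1 + 1 − 1 = -1
C2: 2C, 2Cl → 0 + 2 = +2
Difference: -1 − (+2) = -3.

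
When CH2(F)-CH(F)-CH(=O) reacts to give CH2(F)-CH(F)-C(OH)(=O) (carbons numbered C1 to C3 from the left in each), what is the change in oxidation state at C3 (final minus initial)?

+2

Before: C3 has 1 bond to C, 1 bond to H, 2 bonds to O → oxidation state +1.
After: C3 has 1 bond to C, 3 bonds to O → oxidation state +3.
Δ = +3 − (+1) = +2, so this is an oxidation at C3.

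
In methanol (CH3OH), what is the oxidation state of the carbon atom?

-2

The carbon has one bond to H (-1), one bond to H (-1), one bond to H (-1), one bond to O (+1).
Oxidation state = -1 − 1 − 1 + 1 = -2.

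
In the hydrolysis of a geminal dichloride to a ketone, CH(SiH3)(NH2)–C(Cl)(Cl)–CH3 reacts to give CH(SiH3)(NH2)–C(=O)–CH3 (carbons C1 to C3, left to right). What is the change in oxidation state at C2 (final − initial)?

Before: C2 has 2 bonds to C, 2 bonds to Cl → oxidation state +2.
After: C2 has 2 bonds to C, 2 bonds to O → oxidation state +2.
Δ = +2 − (+2) = 0, so no net redox change at C2.

0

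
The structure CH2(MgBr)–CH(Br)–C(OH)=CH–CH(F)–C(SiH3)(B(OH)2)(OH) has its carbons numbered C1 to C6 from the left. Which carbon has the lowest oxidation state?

C1

Tallying each carbon's bonds:
C1: 1C, 2H, 1Mg → 0 − 2 − 1 = -3
C2: 2C, 1H, 1Br → 0 − 1 + 1 = 0
C3: 3C, 1O → 0 + 1 = +1
C4: 3C, 1H → 0 − 1 = -1
C5: 2C, 1H, 1F → 0 − 1 + 1 = 0
C6: 1C, 1O, 1B, 1Si → 0 + 1 − 1 − 1 = -1
The most reduced carbon is C1 at -3.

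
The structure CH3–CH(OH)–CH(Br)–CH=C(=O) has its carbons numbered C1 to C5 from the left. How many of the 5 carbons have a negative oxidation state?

2

Tallying each carbon's bonds:
C1: 1C, 3H → 0 − 3 = -3
C2: 2C, 1H, 1O → 0 − 1 + 1 = 0
C3: 2C, 1H, 1Br → 0 − 1 + 1 = 0
C4: 3C, 1H → 0 − 1 = -1
C5: 2C, 2O → 0 + 2 = +2
2 carbons (C1, C4) meet the condition.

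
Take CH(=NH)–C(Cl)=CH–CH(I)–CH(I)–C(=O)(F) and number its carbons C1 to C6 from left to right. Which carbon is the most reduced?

Bonds to more-electronegative neighbours contribute +1 each, bonds to H or metals contribute −1 each, and C–C bonds contribute 0. Tallying each carbon:
C1: 1C, 1H, 2N → 0 − 1 + 2 = +1
C2: 3C, 1Cl → 0 + 1 = +1
C3: 3C, 1H → 0 − 1 = -1
C4: 2C, 1H, 1I → 0 − 1 + 1 = 0
C5: 2C, 1H, 1I → 0 − 1 + 1 = 0
C6: 1C, 2O, 1F → 0 + 2 + 1 = +3
The most reduced carbon is C3 at -1.

C3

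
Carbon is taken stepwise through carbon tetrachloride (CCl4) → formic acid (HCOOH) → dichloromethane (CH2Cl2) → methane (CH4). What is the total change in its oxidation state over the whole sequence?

-8

Carbon oxidation states along the series — carbon tetrachloride: +4, formic acid: +2, dichloromethane: 0, methane: -4.
Net change = -4 − (+4) = -8.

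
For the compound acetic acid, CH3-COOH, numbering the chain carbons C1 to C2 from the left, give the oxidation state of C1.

Bonds to more-electronegative neighbours contribute +1 each, bonds to H or metals contribute −1 each, and C–C bonds contribute 0.
C1 has one bond to H (-1), one bond to H (-1), one bond to H (-1), one bond to C (0).
Oxidation state = -1 − 1 − 1 + 0 = -3.

-3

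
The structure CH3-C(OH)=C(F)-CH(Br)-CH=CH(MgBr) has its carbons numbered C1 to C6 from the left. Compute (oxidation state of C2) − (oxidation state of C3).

0

C2: 3C, 1O → 0 + 1 = +1
C3: 3C, 1F → 0 + 1 = +1
Difference: +1 − (+1) = 0.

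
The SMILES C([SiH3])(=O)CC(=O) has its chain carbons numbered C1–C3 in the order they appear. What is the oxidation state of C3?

+1

C3 has one bond to C (0), one bond to H (-1), a double bond to O (2×+1 = +2).
Oxidation state = 0 − 1 + 2 = +1.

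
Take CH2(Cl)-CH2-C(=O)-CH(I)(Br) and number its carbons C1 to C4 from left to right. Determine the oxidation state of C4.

+1

Bonds to more-electronegative neighbours contribute +1 each, bonds to H or metals contribute −1 each, and C–C bonds contribute 0.
C4 has one bond to C (0), one bond to I (+1), one bond to Br (+1), one bond to H (-1).
Oxidation state = 0 + 1 + 1 − 1 = +1.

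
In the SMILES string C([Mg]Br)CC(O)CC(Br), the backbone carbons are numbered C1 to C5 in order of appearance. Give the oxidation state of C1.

Count +1 for every bond to an atom more electronegative than carbon and −1 for every bond to one less electronegative; C–C bonds are 0.
C1 has one bond to C (0), one bond to Mg (-1), one bond to H (-1), one bond to H (-1).
Oxidation state = 0 − 1 − 1 − 1 = -3.

-3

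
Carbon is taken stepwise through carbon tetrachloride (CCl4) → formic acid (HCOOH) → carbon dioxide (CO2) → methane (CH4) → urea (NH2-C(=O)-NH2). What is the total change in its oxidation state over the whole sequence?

0

Carbon oxidation states along the series — carbon tetrachloride: +4, formic acid: +2, carbon dioxide: +4, methane: -4, urea: +4.
Net change = +4 − (+4) = 0.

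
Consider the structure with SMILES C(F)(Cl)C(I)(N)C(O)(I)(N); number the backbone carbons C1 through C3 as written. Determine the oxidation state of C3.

C3 has one bond to C (0), one bond to O (+1), one bond to I (+1), one bond to N (+1).
Oxidation state = 0 + 1 + 1 + 1 = +3.

+3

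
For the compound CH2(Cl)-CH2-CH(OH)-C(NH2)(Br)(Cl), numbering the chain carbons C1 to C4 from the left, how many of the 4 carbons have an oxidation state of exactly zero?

Each bond to a more electronegative atom (O, N, halogen) counts +1, each bond to a less electronegative atom (H, metal, B, Si) counts −1, and each C–C bond counts 0. Tallying each carbon:
C1: 1C, 2H, 1Cl → 0 − 2 + 1 = -1
C2: 2C, 2H → 0 − 2 = -2
C3: 2C, 1H, 1O → 0 − 1 + 1 = 0
C4: 1C, 1N, 1Cl, 1Br → 0 + 1 + 1 + 1 = +3
1 carbon (C3) meets the condition.

1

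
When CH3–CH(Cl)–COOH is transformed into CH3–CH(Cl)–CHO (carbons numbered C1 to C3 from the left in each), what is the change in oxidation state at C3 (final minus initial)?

-2

Before: C3 has 1 bond to C, 3 bonds to O → oxidation state +3.
After: C3 has 1 bond to C, 1 bond to H, 2 bonds to O → oxidation state +1.
Δ = +1 − (+3) = -2, so this is a reduction at C3.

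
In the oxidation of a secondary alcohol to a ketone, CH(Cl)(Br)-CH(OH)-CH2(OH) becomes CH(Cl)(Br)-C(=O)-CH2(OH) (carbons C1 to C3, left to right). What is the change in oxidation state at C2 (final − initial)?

Before: C2 has 2 bonds to C, 1 bond to H, 1 bond to O → oxidation state 0.
After: C2 has 2 bonds to C, 2 bonds to O → oxidation state +2.
Δ = +2 − (0) = +2, so this is an oxidation at C2.

+2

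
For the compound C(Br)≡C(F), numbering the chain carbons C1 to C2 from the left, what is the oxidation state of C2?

+1

Bonds to more-electronegative neighbours contribute +1 each, bonds to H or metals contribute −1 each, and C–C bonds contribute 0.
C2 has a triple bond to C (3×0 = 0), one bond to F (+1).
Oxidation state = 0 + 1 = +1.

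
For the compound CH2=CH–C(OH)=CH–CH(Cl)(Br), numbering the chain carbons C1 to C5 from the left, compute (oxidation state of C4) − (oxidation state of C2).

0

C4: 3C, 1H → 0 − 1 = -1
C2: 3C, 1H → 0 − 1 = -1
Difference: -1 − (-1) = 0.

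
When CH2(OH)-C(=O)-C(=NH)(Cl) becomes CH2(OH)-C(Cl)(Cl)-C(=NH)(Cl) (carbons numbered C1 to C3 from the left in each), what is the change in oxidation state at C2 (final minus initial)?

0

Before: C2 has 2 bonds to C, 2 bonds to O → oxidation state +2.
After: C2 has 2 bonds to C, 2 bonds to Cl → oxidation state +2.
Δ = +2 − (+2) = 0, so no net redox change at C2.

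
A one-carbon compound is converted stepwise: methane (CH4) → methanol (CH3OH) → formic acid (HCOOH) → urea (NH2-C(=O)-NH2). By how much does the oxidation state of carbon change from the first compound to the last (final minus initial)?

+8

Carbon oxidation states along the series — methane: -4, methanol: -2, formic acid: +2, urea: +4.
Net change = +4 − (-4) = +8.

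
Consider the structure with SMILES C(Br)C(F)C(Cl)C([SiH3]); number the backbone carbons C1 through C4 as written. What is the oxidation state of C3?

0

Bonds to more-electronegative neighbours contribute +1 each, bonds to H or metals contribute −1 each, and C–C bonds contribute 0.
C3 has one bond to C (0), one bond to C (0), one bond to Cl (+1), one bond to H (-1).
Oxidation state = 0 + 0 + 1 − 1 = 0.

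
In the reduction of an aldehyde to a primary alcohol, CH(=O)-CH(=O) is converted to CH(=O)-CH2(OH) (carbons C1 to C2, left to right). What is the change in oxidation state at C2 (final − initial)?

Before: C2 has 1 bond to C, 1 bond to H, 2 bonds to O → oxidation state +1.
After: C2 has 1 bond to C, 2 bonds to H, 1 bond to O → oxidation state -1.
Δ = -1 − (+1) = -2, so this is a reduction at C2.

-2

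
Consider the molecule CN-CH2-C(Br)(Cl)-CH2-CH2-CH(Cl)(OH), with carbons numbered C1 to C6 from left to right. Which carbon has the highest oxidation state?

Tallying each carbon's bonds:
C1: 1C, 3N → 0 + 3 = +3
C2: 2C, 2H → 0 − 2 = -2
C3: 2C, 1Cl, 1Br → 0 + 1 + 1 = +2
C4: 2C, 2H → 0 − 2 = -2
C5: 2C, 2H → 0 − 2 = -2
C6: 1C, 1H, 1O, 1Cl → 0 − 1 + 1 + 1 = +1
The most oxidised carbon is C1 at +3.

C1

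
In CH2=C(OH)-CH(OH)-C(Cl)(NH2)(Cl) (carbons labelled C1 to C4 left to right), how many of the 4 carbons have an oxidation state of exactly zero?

1

Count +1 for every bond to an atom more electronegative than carbon and −1 for every bond to one less electronegative; C–C bonds are 0. Tallying each carbon:
C1: 2C, 2H → 0 − 2 = -2
C2: 3C, 1O → 0 + 1 = +1
C3: 2C, 1H, 1O → 0 − 1 + 1 = 0
C4: 1C, 1N, 2Cl → 0 + 1 + 2 = +3
1 carbon (C3) meets the condition.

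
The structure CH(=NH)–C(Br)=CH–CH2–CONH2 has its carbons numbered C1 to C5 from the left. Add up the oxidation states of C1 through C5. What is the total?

Tallying each carbon's bonds:
C1: 1C, 1H, 2N → 0 − 1 + 2 = +1
C2: 3C, 1Br → 0 + 1 = +1
C3: 3C, 1H → 0 − 1 = -1
C4: 2C, 2H → 0 − 2 = -2
C5: 1C, 2O, 1N → 0 + 2 + 1 = +3
Sum = +1 + 1 − 1 − 2 + 3 = +2.

+2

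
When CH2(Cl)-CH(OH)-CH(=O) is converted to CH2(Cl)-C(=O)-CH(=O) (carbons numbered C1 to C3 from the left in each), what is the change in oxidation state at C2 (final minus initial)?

+2

Before: C2 has 2 bonds to C, 1 bond to H, 1 bond to O → oxidation state 0.
After: C2 has 2 bonds to C, 2 bonds to O → oxidation state +2.
Δ = +2 − (0) = +2, so this is an oxidation at C2.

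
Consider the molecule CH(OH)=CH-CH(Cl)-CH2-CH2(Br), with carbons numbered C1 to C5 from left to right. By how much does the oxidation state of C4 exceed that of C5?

C4: 2C, 2H → 0 − 2 = -2
C5: 1C, 2H, 1Br → 0 − 2 + 1 = -1
Difference: -2 − (-1) = -1.

-1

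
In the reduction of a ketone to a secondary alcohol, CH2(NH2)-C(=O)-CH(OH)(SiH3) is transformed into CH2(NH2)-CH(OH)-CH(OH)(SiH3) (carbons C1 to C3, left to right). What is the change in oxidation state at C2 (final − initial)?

Before: C2 has 2 bonds to C, 2 bonds to O → oxidation state +2.
After: C2 has 2 bonds to C, 1 bond to H, 1 bond to O → oxidation state 0.
Δ = 0 − (+2) = -2, so this is a reduction at C2.

-2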